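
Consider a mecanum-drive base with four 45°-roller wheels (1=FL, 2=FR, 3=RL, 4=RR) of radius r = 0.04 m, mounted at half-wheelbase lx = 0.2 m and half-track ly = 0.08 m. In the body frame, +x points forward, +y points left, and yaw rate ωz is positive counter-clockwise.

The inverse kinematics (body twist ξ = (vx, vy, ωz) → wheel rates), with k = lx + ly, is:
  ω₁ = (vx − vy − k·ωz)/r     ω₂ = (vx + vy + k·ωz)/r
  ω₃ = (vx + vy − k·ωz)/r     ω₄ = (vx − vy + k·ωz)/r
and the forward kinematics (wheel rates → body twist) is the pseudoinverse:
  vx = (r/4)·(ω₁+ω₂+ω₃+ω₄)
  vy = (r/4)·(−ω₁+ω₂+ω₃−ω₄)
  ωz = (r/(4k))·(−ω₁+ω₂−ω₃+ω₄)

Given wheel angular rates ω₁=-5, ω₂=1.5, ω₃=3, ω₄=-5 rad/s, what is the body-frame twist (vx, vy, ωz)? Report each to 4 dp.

k = lx + ly = 0.2 + 0.08 = 0.2800
ω₁+ω₂+ω₃+ω₄ = -5.5000  →  vx = (0.04/4)·-5.5000 = -0.0550
−ω₁+ω₂+ω₃−ω₄ = 14.5000  →  vy = (0.04/4)·14.5000 = 0.1450
−ω₁+ω₂−ω₃+ω₄ = -1.5000  →  ωz = (0.04/1.1200)·-1.5000 = -0.0536

(-0.0550, 0.1450, -0.0536)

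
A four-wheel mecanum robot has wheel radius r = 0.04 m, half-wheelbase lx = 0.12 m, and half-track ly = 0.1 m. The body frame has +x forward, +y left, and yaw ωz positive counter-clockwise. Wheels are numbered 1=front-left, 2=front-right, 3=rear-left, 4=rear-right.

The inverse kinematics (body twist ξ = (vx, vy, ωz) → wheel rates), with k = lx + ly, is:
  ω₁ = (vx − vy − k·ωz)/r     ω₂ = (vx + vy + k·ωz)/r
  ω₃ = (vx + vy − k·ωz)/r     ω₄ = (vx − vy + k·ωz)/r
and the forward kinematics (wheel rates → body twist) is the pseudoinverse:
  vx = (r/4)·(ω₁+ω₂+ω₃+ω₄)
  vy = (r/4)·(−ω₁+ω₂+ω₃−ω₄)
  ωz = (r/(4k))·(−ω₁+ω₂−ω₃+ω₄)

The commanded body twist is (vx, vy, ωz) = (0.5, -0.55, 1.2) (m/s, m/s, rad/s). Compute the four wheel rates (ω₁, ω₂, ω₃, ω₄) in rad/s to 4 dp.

k = lx + ly = 0.12 + 0.1 = 0.2200;  k·ωz = 0.2200·1.2 = 0.2640
ω₁ (FL) = (vx − vy − k·ωz)/r = 0.7860/0.04 = 19.6500
ω₂ (FR) = (vx + vy + k·ωz)/r = 0.2140/0.04 = 5.3500
ω₃ (RL) = (vx + vy − k·ωz)/r = -0.3140/0.04 = -7.8500
ω₄ (RR) = (vx − vy + k·ωz)/r = 1.3140/0.04 = 32.8500

(19.6500, 5.3500, -7.8500, 32.8500)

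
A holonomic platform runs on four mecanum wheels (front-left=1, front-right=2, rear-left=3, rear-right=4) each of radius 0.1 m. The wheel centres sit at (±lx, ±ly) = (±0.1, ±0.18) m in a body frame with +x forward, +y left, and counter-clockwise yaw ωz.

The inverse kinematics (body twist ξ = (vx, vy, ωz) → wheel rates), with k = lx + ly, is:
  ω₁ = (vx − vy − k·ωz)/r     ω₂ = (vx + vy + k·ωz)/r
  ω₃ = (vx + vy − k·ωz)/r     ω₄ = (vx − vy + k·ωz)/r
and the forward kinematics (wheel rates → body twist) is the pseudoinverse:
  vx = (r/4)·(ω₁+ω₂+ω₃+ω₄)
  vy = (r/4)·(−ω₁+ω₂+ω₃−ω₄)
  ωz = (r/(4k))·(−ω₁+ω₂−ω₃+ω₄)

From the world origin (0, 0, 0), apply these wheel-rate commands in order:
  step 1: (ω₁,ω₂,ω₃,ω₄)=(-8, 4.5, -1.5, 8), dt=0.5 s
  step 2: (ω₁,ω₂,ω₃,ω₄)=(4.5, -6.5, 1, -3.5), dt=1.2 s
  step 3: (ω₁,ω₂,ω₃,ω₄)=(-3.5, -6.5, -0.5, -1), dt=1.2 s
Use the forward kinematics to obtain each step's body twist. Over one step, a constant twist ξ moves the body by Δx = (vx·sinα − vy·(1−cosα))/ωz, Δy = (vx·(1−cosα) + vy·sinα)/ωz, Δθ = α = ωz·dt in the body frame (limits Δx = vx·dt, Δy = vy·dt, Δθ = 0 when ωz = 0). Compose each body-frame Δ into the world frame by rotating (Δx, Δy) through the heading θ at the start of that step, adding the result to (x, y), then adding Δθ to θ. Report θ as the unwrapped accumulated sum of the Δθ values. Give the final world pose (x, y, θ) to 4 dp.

(-0.3566, 0.0722, -1.0536)

step 1: ξ=(vx,vy,ωz)=(0.0750, 0.0750, 1.9643), dt=0.5 → body Δ=(0.0148, 0.0487, 0.9821) → world pose (0.0148, 0.0487, 0.9821)
step 2: ξ=(vx,vy,ωz)=(-0.1125, -0.1625, -1.3839), dt=1.2 → body Δ=(-0.2089, -0.0284, -1.6607) → world pose (-0.0776, -0.1408, -0.6786)
step 3: ξ=(vx,vy,ωz)=(-0.2875, -0.0625, -0.3125), dt=1.2 → body Δ=(-0.3509, -0.0093, -0.3750) → world pose (-0.3566, 0.0722, -1.0536)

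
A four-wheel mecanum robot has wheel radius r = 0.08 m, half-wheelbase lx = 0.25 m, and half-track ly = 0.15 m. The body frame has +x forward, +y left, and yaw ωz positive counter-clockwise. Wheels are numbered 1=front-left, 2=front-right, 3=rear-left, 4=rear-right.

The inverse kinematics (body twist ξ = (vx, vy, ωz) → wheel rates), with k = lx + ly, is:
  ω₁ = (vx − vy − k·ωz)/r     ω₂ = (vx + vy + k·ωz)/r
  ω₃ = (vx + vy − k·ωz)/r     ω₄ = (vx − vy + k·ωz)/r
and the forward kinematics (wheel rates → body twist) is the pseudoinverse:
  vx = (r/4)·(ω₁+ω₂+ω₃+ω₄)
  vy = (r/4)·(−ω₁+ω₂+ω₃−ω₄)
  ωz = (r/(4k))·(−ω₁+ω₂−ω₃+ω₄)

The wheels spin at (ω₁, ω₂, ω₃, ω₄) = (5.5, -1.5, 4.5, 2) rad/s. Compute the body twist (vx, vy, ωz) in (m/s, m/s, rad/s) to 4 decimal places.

k = lx + ly = 0.25 + 0.15 = 0.4000
ω₁+ω₂+ω₃+ω₄ = 10.5000  →  vx = (0.08/4)·10.5000 = 0.2100
−ω₁+ω₂+ω₃−ω₄ = -4.5000  →  vy = (0.08/4)·-4.5000 = -0.0900
−ω₁+ω₂−ω₃+ω₄ = -9.5000  →  ωz = (0.08/1.6000)·-9.5000 = -0.4750

(0.2100, -0.0900, -0.4750)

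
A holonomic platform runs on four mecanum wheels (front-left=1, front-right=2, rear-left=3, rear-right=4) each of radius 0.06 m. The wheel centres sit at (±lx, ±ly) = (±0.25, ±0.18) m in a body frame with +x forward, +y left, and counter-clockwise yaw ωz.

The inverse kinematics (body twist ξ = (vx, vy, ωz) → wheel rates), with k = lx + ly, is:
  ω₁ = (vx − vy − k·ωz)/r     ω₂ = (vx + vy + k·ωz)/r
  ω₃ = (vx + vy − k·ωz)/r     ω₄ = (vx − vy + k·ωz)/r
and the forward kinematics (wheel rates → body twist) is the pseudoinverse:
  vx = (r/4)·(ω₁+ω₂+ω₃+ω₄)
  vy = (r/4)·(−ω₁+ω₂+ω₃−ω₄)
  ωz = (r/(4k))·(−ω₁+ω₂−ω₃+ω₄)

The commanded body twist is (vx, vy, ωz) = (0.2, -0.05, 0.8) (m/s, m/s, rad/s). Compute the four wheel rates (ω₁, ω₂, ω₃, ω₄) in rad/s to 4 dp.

k = lx + ly = 0.25 + 0.18 = 0.4300;  k·ωz = 0.4300·0.8 = 0.3440
ω₁ (FL) = (vx − vy − k·ωz)/r = -0.0940/0.06 = -1.5667
ω₂ (FR) = (vx + vy + k·ωz)/r = 0.4940/0.06 = 8.2333
ω₃ (RL) = (vx + vy − k·ωz)/r = -0.1940/0.06 = -3.2333
ω₄ (RR) = (vx − vy + k·ωz)/r = 0.5940/0.06 = 9.9000

(-1.5667, 8.2333, -3.2333, 9.9000)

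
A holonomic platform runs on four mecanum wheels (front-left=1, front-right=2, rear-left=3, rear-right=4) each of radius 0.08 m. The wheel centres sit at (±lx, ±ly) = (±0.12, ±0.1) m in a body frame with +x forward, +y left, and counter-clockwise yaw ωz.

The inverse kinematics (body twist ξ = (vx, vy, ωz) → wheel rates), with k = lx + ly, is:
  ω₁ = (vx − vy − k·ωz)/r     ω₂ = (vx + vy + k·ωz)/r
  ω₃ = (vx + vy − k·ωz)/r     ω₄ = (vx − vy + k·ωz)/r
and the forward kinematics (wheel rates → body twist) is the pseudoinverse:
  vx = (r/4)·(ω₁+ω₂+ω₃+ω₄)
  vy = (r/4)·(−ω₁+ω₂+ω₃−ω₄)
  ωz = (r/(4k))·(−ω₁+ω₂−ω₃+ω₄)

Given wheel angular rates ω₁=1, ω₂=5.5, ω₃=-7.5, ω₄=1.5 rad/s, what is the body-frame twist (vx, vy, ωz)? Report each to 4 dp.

k = lx + ly = 0.12 + 0.1 = 0.2200
ω₁+ω₂+ω₃+ω₄ = 0.5000  →  vx = (0.08/4)·0.5000 = 0.0100
−ω₁+ω₂+ω₃−ω₄ = -4.5000  →  vy = (0.08/4)·-4.5000 = -0.0900
−ω₁+ω₂−ω₃+ω₄ = 13.5000  →  ωz = (0.08/0.8800)·13.5000 = 1.2273

(0.0100, -0.0900, 1.2273)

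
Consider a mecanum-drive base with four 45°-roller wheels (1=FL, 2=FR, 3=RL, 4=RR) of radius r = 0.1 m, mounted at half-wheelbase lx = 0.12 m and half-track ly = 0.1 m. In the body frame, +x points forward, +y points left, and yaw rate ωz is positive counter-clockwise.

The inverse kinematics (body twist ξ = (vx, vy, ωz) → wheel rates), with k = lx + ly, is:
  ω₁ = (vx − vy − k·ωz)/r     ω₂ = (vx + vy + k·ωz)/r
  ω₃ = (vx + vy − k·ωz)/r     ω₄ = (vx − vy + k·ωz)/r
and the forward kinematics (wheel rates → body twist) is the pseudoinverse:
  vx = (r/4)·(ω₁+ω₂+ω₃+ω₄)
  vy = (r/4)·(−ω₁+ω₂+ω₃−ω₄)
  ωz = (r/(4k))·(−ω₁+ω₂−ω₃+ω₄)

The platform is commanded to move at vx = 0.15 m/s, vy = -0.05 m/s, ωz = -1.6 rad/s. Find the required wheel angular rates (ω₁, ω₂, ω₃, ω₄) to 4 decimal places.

k = lx + ly = 0.12 + 0.1 = 0.2200;  k·ωz = 0.2200·-1.6 = -0.3520
ω₁ (FL) = (vx − vy − k·ωz)/r = 0.5520/0.1 = 5.5200
ω₂ (FR) = (vx + vy + k·ωz)/r = -0.2520/0.1 = -2.5200
ω₃ (RL) = (vx + vy − k·ωz)/r = 0.4520/0.1 = 4.5200
ω₄ (RR) = (vx − vy + k·ωz)/r = -0.1520/0.1 = -1.5200

(5.5200, -2.5200, 4.5200, -1.5200)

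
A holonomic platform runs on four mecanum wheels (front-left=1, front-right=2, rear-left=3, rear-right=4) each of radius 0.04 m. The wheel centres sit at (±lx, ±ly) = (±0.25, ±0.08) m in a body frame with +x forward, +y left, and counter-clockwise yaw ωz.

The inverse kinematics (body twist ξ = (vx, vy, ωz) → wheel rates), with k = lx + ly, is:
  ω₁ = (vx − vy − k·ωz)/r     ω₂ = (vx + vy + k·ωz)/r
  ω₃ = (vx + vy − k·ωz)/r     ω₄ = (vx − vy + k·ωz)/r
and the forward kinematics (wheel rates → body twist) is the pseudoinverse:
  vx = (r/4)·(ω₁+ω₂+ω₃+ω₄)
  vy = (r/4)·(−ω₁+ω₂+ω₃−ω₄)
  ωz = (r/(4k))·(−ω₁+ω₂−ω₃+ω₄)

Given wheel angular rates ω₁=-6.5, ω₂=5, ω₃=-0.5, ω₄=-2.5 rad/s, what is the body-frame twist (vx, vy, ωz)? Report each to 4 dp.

(-0.0450, 0.1350, 0.2879)

k = lx + ly = 0.25 + 0.08 = 0.3300
ω₁+ω₂+ω₃+ω₄ = -4.5000  →  vx = (0.04/4)·-4.5000 = -0.0450
−ω₁+ω₂+ω₃−ω₄ = 13.5000  →  vy = (0.04/4)·13.5000 = 0.1350
−ω₁+ω₂−ω₃+ω₄ = 9.5000  →  ωz = (0.04/1.3200)·9.5000 = 0.2879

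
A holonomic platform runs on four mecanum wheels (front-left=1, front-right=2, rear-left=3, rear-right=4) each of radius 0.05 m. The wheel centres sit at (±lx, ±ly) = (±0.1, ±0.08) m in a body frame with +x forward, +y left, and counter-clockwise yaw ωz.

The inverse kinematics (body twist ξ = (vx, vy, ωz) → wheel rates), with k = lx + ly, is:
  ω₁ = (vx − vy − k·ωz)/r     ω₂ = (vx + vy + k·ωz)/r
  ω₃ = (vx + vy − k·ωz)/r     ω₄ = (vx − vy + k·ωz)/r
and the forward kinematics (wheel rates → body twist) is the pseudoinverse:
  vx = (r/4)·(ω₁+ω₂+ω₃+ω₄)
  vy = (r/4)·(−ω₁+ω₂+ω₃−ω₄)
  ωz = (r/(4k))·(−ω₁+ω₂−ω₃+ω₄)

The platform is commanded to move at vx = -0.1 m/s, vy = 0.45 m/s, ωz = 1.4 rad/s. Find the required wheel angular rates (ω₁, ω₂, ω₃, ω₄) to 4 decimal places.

(-16.0400, 12.0400, 1.9600, -5.9600)

k = lx + ly = 0.1 + 0.08 = 0.1800;  k·ωz = 0.1800·1.4 = 0.2520
ω₁ (FL) = (vx − vy − k·ωz)/r = -0.8020/0.05 = -16.0400
ω₂ (FR) = (vx + vy + k·ωz)/r = 0.6020/0.05 = 12.0400
ω₃ (RL) = (vx + vy − k·ωz)/r = 0.0980/0.05 = 1.9600
ω₄ (RR) = (vx − vy + k·ωz)/r = -0.2980/0.05 = -5.9600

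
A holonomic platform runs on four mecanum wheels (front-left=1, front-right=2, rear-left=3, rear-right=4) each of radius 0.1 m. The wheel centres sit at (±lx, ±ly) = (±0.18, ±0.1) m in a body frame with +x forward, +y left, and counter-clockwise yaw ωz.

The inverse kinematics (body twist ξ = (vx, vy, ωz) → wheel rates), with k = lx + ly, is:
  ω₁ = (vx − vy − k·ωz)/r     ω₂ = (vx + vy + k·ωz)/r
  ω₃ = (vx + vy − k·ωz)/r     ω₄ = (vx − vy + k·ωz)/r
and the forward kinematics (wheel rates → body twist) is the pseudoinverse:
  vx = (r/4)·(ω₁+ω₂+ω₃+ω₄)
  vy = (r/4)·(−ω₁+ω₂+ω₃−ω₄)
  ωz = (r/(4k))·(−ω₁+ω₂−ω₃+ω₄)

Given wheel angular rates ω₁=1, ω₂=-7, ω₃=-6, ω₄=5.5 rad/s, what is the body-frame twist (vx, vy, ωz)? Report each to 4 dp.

(-0.1625, -0.4875, 0.3125)

k = lx + ly = 0.18 + 0.1 = 0.2800
ω₁+ω₂+ω₃+ω₄ = -6.5000  →  vx = (0.1/4)·-6.5000 = -0.1625
−ω₁+ω₂+ω₃−ω₄ = -19.5000  →  vy = (0.1/4)·-19.5000 = -0.4875
−ω₁+ω₂−ω₃+ω₄ = 3.5000  →  ωz = (0.1/1.1200)·3.5000 = 0.3125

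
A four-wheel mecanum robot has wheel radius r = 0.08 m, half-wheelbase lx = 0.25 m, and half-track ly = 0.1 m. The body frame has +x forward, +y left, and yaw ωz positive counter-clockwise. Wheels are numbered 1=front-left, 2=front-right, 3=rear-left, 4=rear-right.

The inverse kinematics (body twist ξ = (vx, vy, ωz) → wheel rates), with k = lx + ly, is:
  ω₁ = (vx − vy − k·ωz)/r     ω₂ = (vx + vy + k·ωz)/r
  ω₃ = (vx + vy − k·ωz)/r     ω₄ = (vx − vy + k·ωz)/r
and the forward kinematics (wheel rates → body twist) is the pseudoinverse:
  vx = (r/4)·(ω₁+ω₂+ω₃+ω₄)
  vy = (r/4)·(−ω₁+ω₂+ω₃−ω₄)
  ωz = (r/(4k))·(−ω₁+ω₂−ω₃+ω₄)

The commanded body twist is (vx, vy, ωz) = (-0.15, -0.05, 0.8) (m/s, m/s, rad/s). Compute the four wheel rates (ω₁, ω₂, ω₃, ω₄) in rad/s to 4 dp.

(-4.7500, 1.0000, -6.0000, 2.2500)

k = lx + ly = 0.25 + 0.1 = 0.3500;  k·ωz = 0.3500·0.8 = 0.2800
ω₁ (FL) = (vx − vy − k·ωz)/r = -0.3800/0.08 = -4.7500
ω₂ (FR) = (vx + vy + k·ωz)/r = 0.0800/0.08 = 1.0000
ω₃ (RL) = (vx + vy − k·ωz)/r = -0.4800/0.08 = -6.0000
ω₄ (RR) = (vx − vy + k·ωz)/r = 0.1800/0.08 = 2.2500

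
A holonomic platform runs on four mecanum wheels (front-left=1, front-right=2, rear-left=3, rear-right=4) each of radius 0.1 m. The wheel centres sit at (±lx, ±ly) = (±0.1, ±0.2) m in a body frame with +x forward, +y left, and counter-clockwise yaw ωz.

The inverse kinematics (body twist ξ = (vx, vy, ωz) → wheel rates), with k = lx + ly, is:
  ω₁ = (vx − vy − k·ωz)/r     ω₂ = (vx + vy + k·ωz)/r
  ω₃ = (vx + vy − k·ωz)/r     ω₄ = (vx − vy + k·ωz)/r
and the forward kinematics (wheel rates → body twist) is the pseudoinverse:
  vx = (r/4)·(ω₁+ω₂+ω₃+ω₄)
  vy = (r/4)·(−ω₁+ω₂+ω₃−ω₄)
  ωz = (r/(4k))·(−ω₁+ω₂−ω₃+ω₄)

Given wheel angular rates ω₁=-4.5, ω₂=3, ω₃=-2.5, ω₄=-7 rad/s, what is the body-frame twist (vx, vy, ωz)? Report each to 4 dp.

(-0.2750, 0.3000, 0.2500)

k = lx + ly = 0.1 + 0.2 = 0.3000
ω₁+ω₂+ω₃+ω₄ = -11.0000  →  vx = (0.1/4)·-11.0000 = -0.2750
−ω₁+ω₂+ω₃−ω₄ = 12.0000  →  vy = (0.1/4)·12.0000 = 0.3000
−ω₁+ω₂−ω₃+ω₄ = 3.0000  →  ωz = (0.1/1.2000)·3.0000 = 0.2500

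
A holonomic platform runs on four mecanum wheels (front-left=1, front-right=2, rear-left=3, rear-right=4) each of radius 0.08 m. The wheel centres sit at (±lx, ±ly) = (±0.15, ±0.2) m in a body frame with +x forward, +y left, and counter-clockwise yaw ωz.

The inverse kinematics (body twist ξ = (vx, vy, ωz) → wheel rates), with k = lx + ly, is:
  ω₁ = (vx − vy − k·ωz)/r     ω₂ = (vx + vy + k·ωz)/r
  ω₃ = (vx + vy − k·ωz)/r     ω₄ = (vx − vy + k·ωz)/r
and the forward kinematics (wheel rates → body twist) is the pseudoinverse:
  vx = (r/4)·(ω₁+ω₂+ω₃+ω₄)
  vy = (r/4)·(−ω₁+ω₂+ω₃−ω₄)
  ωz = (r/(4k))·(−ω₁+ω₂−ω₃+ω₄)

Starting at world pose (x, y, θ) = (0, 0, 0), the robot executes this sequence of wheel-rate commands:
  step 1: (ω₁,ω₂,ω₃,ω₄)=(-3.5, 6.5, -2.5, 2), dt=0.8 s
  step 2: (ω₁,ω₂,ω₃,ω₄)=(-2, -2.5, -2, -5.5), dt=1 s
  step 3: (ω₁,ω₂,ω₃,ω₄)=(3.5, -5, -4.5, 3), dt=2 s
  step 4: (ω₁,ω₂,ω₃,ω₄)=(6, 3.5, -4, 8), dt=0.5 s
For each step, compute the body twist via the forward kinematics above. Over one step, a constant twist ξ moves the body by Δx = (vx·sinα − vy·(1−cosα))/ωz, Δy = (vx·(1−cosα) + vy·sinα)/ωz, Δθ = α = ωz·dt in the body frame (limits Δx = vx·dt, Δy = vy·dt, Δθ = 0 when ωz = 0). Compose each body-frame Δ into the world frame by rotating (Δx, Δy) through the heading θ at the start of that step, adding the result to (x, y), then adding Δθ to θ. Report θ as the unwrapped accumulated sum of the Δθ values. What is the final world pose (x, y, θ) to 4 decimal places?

(0.0820, -0.6888, 0.5914)

step 1: ξ=(vx,vy,ωz)=(0.0500, 0.1100, 0.8286), dt=0.8 → body Δ=(0.0090, 0.0945, 0.6629) → world pose (0.0090, 0.0945, 0.6629)
step 2: ξ=(vx,vy,ωz)=(-0.2400, 0.0600, -0.2286), dt=1.0 → body Δ=(-0.2311, 0.0868, -0.2286) → world pose (-0.2265, 0.0207, 0.4343)
step 3: ξ=(vx,vy,ωz)=(-0.0600, -0.3200, -0.0571), dt=2.0 → body Δ=(-0.1563, -0.6318, -0.1143) → world pose (-0.1025, -0.6182, 0.3200)
step 4: ξ=(vx,vy,ωz)=(0.2700, -0.2900, 0.5429), dt=0.5 → body Δ=(0.1529, -0.1250, 0.2714) → world pose (0.0820, -0.6888, 0.5914)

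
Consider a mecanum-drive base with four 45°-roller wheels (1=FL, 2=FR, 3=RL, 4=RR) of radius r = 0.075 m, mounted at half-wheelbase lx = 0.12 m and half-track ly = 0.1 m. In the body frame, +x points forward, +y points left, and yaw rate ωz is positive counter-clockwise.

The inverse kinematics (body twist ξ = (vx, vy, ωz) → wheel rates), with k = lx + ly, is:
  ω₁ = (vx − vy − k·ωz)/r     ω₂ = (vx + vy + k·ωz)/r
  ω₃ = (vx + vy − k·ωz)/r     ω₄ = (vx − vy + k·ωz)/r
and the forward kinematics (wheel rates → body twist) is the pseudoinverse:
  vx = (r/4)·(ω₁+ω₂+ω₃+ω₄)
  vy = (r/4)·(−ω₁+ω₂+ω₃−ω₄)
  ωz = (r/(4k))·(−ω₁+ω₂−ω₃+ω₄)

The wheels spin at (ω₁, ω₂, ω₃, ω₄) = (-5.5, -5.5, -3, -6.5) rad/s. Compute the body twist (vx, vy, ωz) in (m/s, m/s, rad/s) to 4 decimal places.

k = lx + ly = 0.12 + 0.1 = 0.2200
ω₁+ω₂+ω₃+ω₄ = -20.5000  →  vx = (0.075/4)·-20.5000 = -0.3844
−ω₁+ω₂+ω₃−ω₄ = 3.5000  →  vy = (0.075/4)·3.5000 = 0.0656
−ω₁+ω₂−ω₃+ω₄ = -3.5000  →  ωz = (0.075/0.8800)·-3.5000 = -0.2983

(-0.3844, 0.0656, -0.2983)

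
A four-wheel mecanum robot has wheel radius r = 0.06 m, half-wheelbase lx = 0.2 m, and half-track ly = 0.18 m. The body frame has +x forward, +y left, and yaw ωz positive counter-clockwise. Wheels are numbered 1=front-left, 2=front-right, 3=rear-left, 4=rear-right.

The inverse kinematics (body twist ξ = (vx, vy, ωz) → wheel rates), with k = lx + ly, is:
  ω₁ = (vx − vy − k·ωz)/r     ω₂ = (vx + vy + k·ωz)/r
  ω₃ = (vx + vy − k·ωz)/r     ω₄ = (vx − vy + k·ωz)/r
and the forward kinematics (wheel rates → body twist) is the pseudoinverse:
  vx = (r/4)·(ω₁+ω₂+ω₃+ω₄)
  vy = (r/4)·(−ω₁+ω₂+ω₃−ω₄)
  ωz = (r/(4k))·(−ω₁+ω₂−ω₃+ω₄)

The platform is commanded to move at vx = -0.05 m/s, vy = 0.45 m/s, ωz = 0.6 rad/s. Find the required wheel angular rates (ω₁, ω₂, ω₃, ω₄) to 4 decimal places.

(-12.1333, 10.4667, 2.8667, -4.5333)

k = lx + ly = 0.2 + 0.18 = 0.3800;  k·ωz = 0.3800·0.6 = 0.2280
ω₁ (FL) = (vx − vy − k·ωz)/r = -0.7280/0.06 = -12.1333
ω₂ (FR) = (vx + vy + k·ωz)/r = 0.6280/0.06 = 10.4667
ω₃ (RL) = (vx + vy − k·ωz)/r = 0.1720/0.06 = 2.8667
ω₄ (RR) = (vx − vy + k·ωz)/r = -0.2720/0.06 = -4.5333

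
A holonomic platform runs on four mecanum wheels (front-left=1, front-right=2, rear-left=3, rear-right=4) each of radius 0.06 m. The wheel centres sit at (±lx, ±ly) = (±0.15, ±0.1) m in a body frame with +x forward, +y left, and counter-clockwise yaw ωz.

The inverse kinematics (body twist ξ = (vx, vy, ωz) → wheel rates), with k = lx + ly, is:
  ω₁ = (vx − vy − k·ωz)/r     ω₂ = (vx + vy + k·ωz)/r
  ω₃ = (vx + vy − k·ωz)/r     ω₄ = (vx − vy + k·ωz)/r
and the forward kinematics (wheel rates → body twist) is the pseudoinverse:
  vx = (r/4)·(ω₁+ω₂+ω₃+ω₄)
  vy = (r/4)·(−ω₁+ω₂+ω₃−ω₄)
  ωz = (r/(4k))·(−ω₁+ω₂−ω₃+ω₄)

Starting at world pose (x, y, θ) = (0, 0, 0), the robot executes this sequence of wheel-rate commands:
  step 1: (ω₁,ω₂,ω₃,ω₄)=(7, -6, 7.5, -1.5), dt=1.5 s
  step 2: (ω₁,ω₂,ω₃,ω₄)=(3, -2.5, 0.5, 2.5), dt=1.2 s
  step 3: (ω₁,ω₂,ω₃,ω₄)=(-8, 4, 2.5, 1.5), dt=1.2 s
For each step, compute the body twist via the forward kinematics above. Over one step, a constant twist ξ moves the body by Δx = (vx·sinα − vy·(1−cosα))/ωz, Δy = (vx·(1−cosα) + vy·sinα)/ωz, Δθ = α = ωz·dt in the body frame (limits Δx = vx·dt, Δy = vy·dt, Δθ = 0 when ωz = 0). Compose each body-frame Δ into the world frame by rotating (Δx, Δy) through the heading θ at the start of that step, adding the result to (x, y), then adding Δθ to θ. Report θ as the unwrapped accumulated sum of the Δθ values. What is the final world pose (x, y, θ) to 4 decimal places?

(0.0815, -0.1980, -1.4400)

step 1: ξ=(vx,vy,ωz)=(0.1050, -0.0600, -1.3200), dt=1.5 → body Δ=(0.0094, -0.1529, -1.9800) → world pose (0.0094, -0.1529, -1.9800)
step 2: ξ=(vx,vy,ωz)=(0.0525, -0.1125, -0.2100), dt=1.2 → body Δ=(0.0454, -0.1415, -0.2520) → world pose (-0.1384, -0.1383, -2.2320)
step 3: ξ=(vx,vy,ωz)=(0.0000, 0.1950, 0.6600), dt=1.2 → body Δ=(-0.0879, 0.2103, 0.7920) → world pose (0.0815, -0.1980, -1.4400)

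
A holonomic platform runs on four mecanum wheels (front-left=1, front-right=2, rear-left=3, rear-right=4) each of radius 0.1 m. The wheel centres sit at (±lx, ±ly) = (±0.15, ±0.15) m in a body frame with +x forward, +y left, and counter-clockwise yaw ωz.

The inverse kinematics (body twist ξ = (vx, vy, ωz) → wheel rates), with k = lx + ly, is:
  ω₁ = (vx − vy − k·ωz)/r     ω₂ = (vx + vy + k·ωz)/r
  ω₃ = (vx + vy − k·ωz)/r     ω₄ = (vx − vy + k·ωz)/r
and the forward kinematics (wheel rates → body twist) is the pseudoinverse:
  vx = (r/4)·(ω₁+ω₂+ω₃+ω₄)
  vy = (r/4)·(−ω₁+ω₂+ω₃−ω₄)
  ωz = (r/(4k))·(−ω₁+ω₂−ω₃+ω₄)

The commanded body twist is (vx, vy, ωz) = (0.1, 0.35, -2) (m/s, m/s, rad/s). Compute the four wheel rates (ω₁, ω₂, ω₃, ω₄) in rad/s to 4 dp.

(3.5000, -1.5000, 10.5000, -8.5000)

k = lx + ly = 0.15 + 0.15 = 0.3000;  k·ωz = 0.3000·-2 = -0.6000
ω₁ (FL) = (vx − vy − k·ωz)/r = 0.3500/0.1 = 3.5000
ω₂ (FR) = (vx + vy + k·ωz)/r = -0.1500/0.1 = -1.5000
ω₃ (RL) = (vx + vy − k·ωz)/r = 1.0500/0.1 = 10.5000
ω₄ (RR) = (vx − vy + k·ωz)/r = -0.8500/0.1 = -8.5000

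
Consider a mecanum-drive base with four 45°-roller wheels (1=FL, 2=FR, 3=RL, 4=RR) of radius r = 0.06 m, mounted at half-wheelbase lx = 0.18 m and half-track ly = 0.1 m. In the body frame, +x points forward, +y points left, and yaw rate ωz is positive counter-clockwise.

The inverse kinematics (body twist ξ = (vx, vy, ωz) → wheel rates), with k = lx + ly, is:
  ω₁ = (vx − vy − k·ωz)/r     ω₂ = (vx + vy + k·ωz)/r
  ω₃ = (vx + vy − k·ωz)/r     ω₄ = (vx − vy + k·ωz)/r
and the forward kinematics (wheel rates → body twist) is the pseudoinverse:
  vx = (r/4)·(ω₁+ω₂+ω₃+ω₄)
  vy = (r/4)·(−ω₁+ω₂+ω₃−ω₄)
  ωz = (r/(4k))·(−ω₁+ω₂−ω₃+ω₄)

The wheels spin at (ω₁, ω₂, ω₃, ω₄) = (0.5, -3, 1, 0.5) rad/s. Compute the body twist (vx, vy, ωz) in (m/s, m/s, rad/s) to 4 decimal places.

(-0.0150, -0.0450, -0.2143)

k = lx + ly = 0.18 + 0.1 = 0.2800
ω₁+ω₂+ω₃+ω₄ = -1.0000  →  vx = (0.06/4)·-1.0000 = -0.0150
−ω₁+ω₂+ω₃−ω₄ = -3.0000  →  vy = (0.06/4)·-3.0000 = -0.0450
−ω₁+ω₂−ω₃+ω₄ = -4.0000  →  ωz = (0.06/1.1200)·-4.0000 = -0.2143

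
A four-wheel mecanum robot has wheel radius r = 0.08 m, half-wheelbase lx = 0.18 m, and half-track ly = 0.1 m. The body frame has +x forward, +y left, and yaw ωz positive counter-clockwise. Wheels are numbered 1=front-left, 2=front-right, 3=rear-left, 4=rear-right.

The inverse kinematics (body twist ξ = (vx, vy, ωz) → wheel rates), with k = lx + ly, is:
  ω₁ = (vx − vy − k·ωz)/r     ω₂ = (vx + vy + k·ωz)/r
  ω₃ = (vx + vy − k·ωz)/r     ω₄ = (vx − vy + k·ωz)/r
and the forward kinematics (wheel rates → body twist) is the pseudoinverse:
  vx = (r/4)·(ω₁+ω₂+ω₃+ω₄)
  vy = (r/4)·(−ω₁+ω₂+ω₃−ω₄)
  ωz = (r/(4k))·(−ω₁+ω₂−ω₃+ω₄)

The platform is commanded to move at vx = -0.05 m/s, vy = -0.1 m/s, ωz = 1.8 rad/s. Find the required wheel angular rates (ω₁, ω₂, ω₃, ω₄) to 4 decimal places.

k = lx + ly = 0.18 + 0.1 = 0.2800;  k·ωz = 0.2800·1.8 = 0.5040
ω₁ (FL) = (vx − vy − k·ωz)/r = -0.4540/0.08 = -5.6750
ω₂ (FR) = (vx + vy + k·ωz)/r = 0.3540/0.08 = 4.4250
ω₃ (RL) = (vx + vy − k·ωz)/r = -0.6540/0.08 = -8.1750
ω₄ (RR) = (vx − vy + k·ωz)/r = 0.5540/0.08 = 6.9250

(-5.6750, 4.4250, -8.1750, 6.9250)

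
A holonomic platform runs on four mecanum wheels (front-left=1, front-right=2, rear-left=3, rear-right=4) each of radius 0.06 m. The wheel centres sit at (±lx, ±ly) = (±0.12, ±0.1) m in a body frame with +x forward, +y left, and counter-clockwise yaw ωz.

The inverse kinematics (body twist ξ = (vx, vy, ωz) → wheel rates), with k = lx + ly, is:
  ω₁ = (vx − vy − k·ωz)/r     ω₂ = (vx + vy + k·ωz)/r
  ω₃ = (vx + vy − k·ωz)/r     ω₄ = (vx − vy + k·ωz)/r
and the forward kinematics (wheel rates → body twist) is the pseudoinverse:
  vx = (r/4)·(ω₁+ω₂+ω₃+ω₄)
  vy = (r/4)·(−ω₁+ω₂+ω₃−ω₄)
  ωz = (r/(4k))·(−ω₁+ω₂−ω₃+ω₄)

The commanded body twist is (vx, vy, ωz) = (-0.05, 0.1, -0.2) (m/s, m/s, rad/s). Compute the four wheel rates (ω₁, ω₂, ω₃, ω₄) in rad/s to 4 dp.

(-1.7667, 0.1000, 1.5667, -3.2333)

k = lx + ly = 0.12 + 0.1 = 0.2200;  k·ωz = 0.2200·-0.2 = -0.0440
ω₁ (FL) = (vx − vy − k·ωz)/r = -0.1060/0.06 = -1.7667
ω₂ (FR) = (vx + vy + k·ωz)/r = 0.0060/0.06 = 0.1000
ω₃ (RL) = (vx + vy − k·ωz)/r = 0.0940/0.06 = 1.5667
ω₄ (RR) = (vx − vy + k·ωz)/r = -0.1940/0.06 = -3.2333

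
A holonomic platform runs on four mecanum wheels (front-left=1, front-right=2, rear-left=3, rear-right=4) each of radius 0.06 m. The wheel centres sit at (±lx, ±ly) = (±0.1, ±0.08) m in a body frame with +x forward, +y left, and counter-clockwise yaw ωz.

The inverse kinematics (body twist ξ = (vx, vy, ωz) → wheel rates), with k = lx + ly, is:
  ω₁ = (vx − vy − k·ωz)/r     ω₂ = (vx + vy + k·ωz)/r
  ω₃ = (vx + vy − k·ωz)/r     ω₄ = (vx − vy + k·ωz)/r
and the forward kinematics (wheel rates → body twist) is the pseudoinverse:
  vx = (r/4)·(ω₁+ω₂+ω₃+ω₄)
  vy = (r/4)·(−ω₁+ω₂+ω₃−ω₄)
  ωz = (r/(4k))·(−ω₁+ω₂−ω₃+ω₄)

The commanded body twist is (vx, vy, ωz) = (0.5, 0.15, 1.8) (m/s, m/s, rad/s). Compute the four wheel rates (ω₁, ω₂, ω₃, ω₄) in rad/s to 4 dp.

(0.4333, 16.2333, 5.4333, 11.2333)

k = lx + ly = 0.1 + 0.08 = 0.1800;  k·ωz = 0.1800·1.8 = 0.3240
ω₁ (FL) = (vx − vy − k·ωz)/r = 0.0260/0.06 = 0.4333
ω₂ (FR) = (vx + vy + k·ωz)/r = 0.9740/0.06 = 16.2333
ω₃ (RL) = (vx + vy − k·ωz)/r = 0.3260/0.06 = 5.4333
ω₄ (RR) = (vx − vy + k·ωz)/r = 0.6740/0.06 = 11.2333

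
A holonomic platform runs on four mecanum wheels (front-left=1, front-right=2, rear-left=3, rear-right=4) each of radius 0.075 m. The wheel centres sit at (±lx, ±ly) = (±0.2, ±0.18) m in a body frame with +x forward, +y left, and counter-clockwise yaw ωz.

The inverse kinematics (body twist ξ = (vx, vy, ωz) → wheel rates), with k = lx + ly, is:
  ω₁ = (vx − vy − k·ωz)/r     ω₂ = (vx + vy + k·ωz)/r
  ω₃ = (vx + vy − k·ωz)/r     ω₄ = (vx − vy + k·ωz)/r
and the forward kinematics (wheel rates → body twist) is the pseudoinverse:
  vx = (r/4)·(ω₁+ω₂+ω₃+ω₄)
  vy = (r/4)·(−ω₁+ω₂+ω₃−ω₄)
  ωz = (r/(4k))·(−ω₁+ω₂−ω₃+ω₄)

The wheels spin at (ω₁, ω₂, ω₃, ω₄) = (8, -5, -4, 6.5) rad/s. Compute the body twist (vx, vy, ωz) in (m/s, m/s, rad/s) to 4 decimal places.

k = lx + ly = 0.2 + 0.18 = 0.3800
ω₁+ω₂+ω₃+ω₄ = 5.5000  →  vx = (0.075/4)·5.5000 = 0.1031
−ω₁+ω₂+ω₃−ω₄ = -23.5000  →  vy = (0.075/4)·-23.5000 = -0.4406
−ω₁+ω₂−ω₃+ω₄ = -2.5000  →  ωz = (0.075/1.5200)·-2.5000 = -0.1234

(0.1031, -0.4406, -0.1234)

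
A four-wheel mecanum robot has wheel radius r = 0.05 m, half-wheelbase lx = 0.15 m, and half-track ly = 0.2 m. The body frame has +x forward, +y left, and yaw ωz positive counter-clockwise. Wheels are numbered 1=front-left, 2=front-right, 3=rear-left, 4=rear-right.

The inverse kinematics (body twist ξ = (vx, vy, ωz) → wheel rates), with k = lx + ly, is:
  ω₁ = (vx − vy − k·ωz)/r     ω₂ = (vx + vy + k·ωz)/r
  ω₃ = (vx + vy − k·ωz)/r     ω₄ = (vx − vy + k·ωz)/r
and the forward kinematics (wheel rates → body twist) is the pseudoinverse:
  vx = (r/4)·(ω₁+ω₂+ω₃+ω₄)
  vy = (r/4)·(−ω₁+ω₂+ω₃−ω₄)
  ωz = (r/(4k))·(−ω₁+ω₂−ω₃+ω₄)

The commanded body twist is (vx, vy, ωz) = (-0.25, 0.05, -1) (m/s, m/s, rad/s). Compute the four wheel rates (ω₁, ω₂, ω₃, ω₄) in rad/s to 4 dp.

k = lx + ly = 0.15 + 0.2 = 0.3500;  k·ωz = 0.3500·-1 = -0.3500
ω₁ (FL) = (vx − vy − k·ωz)/r = 0.0500/0.05 = 1.0000
ω₂ (FR) = (vx + vy + k·ωz)/r = -0.5500/0.05 = -11.0000
ω₃ (RL) = (vx + vy − k·ωz)/r = 0.1500/0.05 = 3.0000
ω₄ (RR) = (vx − vy + k·ωz)/r = -0.6500/0.05 = -13.0000

(1.0000, -11.0000, 3.0000, -13.0000)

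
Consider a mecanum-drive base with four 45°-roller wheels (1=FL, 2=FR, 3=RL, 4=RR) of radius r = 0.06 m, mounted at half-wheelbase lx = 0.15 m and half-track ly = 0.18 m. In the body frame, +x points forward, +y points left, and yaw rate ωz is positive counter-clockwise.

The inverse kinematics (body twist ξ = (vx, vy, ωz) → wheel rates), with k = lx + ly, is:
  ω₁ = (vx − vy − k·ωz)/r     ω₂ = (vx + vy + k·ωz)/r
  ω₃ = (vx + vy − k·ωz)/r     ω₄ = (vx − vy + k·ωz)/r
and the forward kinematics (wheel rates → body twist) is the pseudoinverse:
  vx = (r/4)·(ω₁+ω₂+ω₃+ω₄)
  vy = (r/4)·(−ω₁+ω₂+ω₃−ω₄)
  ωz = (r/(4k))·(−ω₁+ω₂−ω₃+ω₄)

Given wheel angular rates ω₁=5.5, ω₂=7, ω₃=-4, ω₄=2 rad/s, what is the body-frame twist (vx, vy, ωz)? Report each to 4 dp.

k = lx + ly = 0.15 + 0.18 = 0.3300
ω₁+ω₂+ω₃+ω₄ = 10.5000  →  vx = (0.06/4)·10.5000 = 0.1575
−ω₁+ω₂+ω₃−ω₄ = -4.5000  →  vy = (0.06/4)·-4.5000 = -0.0675
−ω₁+ω₂−ω₃+ω₄ = 7.5000  →  ωz = (0.06/1.3200)·7.5000 = 0.3409

(0.1575, -0.0675, 0.3409)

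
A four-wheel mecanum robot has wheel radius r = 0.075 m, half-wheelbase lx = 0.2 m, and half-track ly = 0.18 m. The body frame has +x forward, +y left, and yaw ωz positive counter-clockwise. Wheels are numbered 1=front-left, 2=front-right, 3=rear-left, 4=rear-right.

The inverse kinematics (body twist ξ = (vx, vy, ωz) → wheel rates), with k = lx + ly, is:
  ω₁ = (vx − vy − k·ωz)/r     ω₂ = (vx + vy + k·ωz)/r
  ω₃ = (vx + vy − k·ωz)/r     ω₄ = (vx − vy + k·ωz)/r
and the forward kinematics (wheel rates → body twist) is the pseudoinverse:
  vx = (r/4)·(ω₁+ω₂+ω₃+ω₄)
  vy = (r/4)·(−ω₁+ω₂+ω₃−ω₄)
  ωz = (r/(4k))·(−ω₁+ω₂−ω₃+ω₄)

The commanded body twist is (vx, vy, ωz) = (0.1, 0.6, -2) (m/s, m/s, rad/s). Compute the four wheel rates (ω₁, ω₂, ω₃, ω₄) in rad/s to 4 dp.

k = lx + ly = 0.2 + 0.18 = 0.3800;  k·ωz = 0.3800·-2 = -0.7600
ω₁ (FL) = (vx − vy − k·ωz)/r = 0.2600/0.075 = 3.4667
ω₂ (FR) = (vx + vy + k·ωz)/r = -0.0600/0.075 = -0.8000
ω₃ (RL) = (vx + vy − k·ωz)/r = 1.4600/0.075 = 19.4667
ω₄ (RR) = (vx − vy + k·ωz)/r = -1.2600/0.075 = -16.8000

(3.4667, -0.8000, 19.4667, -16.8000)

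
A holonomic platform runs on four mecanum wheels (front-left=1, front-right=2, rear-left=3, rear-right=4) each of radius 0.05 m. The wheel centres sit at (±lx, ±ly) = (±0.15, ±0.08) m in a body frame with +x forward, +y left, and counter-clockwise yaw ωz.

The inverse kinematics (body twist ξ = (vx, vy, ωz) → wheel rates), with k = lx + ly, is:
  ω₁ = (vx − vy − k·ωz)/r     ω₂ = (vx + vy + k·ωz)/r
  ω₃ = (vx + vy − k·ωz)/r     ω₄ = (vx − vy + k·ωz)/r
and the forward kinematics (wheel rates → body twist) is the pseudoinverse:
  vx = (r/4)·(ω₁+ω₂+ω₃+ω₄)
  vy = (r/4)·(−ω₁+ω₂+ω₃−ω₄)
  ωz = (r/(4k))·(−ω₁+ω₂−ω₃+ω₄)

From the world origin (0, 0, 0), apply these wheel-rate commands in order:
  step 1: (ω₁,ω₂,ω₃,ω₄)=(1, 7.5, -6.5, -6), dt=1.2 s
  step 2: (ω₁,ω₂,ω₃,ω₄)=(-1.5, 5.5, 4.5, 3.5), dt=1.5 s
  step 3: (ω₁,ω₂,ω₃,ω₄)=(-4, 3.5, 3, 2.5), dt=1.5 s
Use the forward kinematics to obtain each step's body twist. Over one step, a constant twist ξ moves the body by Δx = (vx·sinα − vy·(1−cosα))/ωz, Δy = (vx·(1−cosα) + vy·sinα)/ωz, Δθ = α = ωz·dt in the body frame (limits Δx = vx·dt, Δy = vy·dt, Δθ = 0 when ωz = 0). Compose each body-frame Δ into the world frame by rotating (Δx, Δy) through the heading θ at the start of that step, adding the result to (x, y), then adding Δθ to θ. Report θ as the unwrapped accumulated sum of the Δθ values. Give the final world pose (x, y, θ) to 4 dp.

(-0.1124, 0.4671, 1.5163)

step 1: ξ=(vx,vy,ωz)=(-0.0500, 0.0750, 0.3804), dt=1.2 → body Δ=(-0.0781, 0.0734, 0.4565) → world pose (-0.0781, 0.0734, 0.4565)
step 2: ξ=(vx,vy,ωz)=(0.1500, 0.1000, 0.3261), dt=1.5 → body Δ=(0.1802, 0.1980, 0.4891) → world pose (-0.0037, 0.3306, 0.9457)
step 3: ξ=(vx,vy,ωz)=(0.0625, 0.1000, 0.3804), dt=1.5 → body Δ=(0.0471, 0.1680, 0.5707) → world pose (-0.1124, 0.4671, 1.5163)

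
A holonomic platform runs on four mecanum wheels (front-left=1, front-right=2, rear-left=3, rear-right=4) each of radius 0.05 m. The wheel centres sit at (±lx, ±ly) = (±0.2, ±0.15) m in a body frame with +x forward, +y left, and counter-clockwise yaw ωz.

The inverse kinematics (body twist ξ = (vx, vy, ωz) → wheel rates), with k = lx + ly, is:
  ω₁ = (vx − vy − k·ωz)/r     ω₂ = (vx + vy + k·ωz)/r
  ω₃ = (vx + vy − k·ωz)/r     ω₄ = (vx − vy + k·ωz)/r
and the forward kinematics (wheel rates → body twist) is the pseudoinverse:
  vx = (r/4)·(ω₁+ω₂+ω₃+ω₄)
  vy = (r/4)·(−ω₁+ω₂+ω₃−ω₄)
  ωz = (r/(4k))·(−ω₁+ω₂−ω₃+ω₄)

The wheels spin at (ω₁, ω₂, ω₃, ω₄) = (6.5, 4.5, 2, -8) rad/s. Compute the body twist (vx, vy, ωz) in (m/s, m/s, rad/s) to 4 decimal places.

k = lx + ly = 0.2 + 0.15 = 0.3500
ω₁+ω₂+ω₃+ω₄ = 5.0000  →  vx = (0.05/4)·5.0000 = 0.0625
−ω₁+ω₂+ω₃−ω₄ = 8.0000  →  vy = (0.05/4)·8.0000 = 0.1000
−ω₁+ω₂−ω₃+ω₄ = -12.0000  →  ωz = (0.05/1.4000)·-12.0000 = -0.4286

(0.0625, 0.1000, -0.4286)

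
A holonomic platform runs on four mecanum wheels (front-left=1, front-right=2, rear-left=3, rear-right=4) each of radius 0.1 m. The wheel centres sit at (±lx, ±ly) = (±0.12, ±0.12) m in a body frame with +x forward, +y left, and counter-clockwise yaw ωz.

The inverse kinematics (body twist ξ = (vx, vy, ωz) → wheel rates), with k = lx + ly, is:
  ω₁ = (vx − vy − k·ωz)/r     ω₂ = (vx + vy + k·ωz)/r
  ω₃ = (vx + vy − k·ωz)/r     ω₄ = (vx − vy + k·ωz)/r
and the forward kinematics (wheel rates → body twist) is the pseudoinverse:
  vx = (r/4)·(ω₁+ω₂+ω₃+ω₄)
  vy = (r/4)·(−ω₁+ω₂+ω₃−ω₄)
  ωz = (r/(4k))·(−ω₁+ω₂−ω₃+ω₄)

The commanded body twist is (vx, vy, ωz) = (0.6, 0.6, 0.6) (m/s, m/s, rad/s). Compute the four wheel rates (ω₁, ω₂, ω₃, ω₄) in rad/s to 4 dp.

(-1.4400, 13.4400, 10.5600, 1.4400)

k = lx + ly = 0.12 + 0.12 = 0.2400;  k·ωz = 0.2400·0.6 = 0.1440
ω₁ (FL) = (vx − vy − k·ωz)/r = -0.1440/0.1 = -1.4400
ω₂ (FR) = (vx + vy + k·ωz)/r = 1.3440/0.1 = 13.4400
ω₃ (RL) = (vx + vy − k·ωz)/r = 1.0560/0.1 = 10.5600
ω₄ (RR) = (vx − vy + k·ωz)/r = 0.1440/0.1 = 1.4400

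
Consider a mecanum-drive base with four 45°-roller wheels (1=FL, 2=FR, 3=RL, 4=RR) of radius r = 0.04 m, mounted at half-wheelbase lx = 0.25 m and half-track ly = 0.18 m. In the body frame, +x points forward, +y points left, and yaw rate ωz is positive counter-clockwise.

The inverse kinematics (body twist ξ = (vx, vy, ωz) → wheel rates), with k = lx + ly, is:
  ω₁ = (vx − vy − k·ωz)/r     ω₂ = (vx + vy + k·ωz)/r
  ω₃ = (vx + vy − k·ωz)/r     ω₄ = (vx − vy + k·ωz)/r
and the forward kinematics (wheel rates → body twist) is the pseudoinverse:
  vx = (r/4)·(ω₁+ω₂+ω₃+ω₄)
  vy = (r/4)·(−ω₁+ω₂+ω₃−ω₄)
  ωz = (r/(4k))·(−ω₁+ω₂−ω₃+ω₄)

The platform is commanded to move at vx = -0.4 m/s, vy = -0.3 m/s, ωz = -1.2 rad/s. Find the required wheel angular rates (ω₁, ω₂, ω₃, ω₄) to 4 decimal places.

k = lx + ly = 0.25 + 0.18 = 0.4300;  k·ωz = 0.4300·-1.2 = -0.5160
ω₁ (FL) = (vx − vy − k·ωz)/r = 0.4160/0.04 = 10.4000
ω₂ (FR) = (vx + vy + k·ωz)/r = -1.2160/0.04 = -30.4000
ω₃ (RL) = (vx + vy − k·ωz)/r = -0.1840/0.04 = -4.6000
ω₄ (RR) = (vx − vy + k·ωz)/r = -0.6160/0.04 = -15.4000

(10.4000, -30.4000, -4.6000, -15.4000)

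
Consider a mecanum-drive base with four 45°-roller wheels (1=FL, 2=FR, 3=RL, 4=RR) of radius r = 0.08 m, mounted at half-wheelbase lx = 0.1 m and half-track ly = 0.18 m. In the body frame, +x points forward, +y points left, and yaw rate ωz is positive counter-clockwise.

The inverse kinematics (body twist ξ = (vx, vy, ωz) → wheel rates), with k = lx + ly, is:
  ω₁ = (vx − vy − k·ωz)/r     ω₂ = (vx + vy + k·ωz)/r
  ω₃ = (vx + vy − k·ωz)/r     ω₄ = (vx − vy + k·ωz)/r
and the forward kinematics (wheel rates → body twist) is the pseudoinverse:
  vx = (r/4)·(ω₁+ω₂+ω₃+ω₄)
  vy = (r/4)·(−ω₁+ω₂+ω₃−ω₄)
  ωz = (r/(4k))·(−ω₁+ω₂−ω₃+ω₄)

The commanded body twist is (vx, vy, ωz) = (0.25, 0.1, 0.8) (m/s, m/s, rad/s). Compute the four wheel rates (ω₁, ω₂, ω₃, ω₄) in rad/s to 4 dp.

(-0.9250, 7.1750, 1.5750, 4.6750)

k = lx + ly = 0.1 + 0.18 = 0.2800;  k·ωz = 0.2800·0.8 = 0.2240
ω₁ (FL) = (vx − vy − k·ωz)/r = -0.0740/0.08 = -0.9250
ω₂ (FR) = (vx + vy + k·ωz)/r = 0.5740/0.08 = 7.1750
ω₃ (RL) = (vx + vy − k·ωz)/r = 0.1260/0.08 = 1.5750
ω₄ (RR) = (vx − vy + k·ωz)/r = 0.3740/0.08 = 4.6750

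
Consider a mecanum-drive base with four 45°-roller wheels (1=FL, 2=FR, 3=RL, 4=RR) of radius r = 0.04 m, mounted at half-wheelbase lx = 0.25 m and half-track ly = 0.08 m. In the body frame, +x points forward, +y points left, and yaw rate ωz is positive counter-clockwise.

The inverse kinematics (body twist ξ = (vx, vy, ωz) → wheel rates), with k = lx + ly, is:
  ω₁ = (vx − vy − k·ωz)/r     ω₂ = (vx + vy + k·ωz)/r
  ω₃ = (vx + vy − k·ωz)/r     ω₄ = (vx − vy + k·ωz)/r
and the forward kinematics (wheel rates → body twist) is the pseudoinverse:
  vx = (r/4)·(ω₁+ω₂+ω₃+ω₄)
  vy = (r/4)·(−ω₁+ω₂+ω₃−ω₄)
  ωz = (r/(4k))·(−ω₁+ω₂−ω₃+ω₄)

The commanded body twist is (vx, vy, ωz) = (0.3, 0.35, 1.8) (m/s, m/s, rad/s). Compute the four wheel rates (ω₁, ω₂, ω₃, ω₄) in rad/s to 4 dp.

k = lx + ly = 0.25 + 0.08 = 0.3300;  k·ωz = 0.3300·1.8 = 0.5940
ω₁ (FL) = (vx − vy − k·ωz)/r = -0.6440/0.04 = -16.1000
ω₂ (FR) = (vx + vy + k·ωz)/r = 1.2440/0.04 = 31.1000
ω₃ (RL) = (vx + vy − k·ωz)/r = 0.0560/0.04 = 1.4000
ω₄ (RR) = (vx − vy + k·ωz)/r = 0.5440/0.04 = 13.6000

(-16.1000, 31.1000, 1.4000, 13.6000)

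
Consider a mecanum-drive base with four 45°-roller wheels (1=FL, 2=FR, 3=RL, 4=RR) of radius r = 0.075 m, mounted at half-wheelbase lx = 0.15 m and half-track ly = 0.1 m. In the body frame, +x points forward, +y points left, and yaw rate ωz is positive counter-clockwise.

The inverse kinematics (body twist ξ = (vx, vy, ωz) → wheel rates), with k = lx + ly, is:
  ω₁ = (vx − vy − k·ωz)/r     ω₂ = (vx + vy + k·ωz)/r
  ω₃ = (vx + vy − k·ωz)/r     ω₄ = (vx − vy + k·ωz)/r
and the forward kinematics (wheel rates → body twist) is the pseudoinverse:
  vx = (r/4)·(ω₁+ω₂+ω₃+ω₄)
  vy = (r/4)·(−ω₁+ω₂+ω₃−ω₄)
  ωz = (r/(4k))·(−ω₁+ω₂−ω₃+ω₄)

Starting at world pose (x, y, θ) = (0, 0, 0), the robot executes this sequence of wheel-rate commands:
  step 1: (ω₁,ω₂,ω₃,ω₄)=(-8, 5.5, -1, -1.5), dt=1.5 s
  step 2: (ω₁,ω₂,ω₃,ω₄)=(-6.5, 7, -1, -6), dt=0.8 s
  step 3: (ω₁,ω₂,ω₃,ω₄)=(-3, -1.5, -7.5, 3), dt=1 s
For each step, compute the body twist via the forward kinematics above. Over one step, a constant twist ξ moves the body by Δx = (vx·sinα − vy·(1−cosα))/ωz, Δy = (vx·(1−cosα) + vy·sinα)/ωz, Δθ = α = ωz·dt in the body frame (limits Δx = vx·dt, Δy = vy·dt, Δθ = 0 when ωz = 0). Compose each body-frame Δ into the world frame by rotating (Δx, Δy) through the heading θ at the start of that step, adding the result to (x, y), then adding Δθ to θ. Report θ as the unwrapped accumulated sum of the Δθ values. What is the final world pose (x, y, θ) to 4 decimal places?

step 1: ξ=(vx,vy,ωz)=(-0.0938, 0.2625, 0.9750), dt=1.5 → body Δ=(-0.3357, 0.1819, 1.4625) → world pose (-0.3357, 0.1819, 1.4625)
step 2: ξ=(vx,vy,ωz)=(-0.1219, 0.3469, 0.6375), dt=0.8 → body Δ=(-0.1626, 0.2413, 0.5100) → world pose (-0.5932, 0.0464, 1.9725)
step 3: ξ=(vx,vy,ωz)=(-0.1688, -0.1688, 0.9000), dt=1.0 → body Δ=(-0.0759, -0.2178, 0.9000) → world pose (-0.3630, 0.0616, 2.8725)

(-0.3630, 0.0616, 2.8725)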